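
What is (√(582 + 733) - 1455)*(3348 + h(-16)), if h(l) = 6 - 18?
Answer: -4853880 + 3336*√1315 ≈ -4.7329e+6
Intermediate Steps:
h(l) = -12
(√(582 + 733) - 1455)*(3348 + h(-16)) = (√(582 + 733) - 1455)*(3348 - 12) = (√1315 - 1455)*3336 = (-1455 + √1315)*3336 = -4853880 + 3336*√1315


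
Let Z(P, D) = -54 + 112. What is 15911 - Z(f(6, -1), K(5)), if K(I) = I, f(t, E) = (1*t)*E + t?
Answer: 15853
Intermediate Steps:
f(t, E) = t + E*t (f(t, E) = t*E + t = E*t + t = t + E*t)
Z(P, D) = 58
15911 - Z(f(6, -1), K(5)) = 15911 - 1*58 = 15911 - 58 = 15853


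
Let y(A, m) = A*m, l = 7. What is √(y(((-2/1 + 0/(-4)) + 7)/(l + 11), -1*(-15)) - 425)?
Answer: 5*I*√606/6 ≈ 20.514*I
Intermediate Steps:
√(y(((-2/1 + 0/(-4)) + 7)/(l + 11), -1*(-15)) - 425) = √((((-2/1 + 0/(-4)) + 7)/(7 + 11))*(-1*(-15)) - 425) = √((((-2*1 + 0*(-¼)) + 7)/18)*15 - 425) = √((((-2 + 0) + 7)*(1/18))*15 - 425) = √(((-2 + 7)*(1/18))*15 - 425) = √((5*(1/18))*15 - 425) = √((5/18)*15 - 425) = √(25/6 - 425) = √(-2525/6) = 5*I*√606/6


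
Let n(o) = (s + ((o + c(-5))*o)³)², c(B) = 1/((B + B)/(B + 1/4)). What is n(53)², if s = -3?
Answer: 4506504923039164907501931141300478854109443971723062244555361/16777216000000000000 ≈ 2.6861e+41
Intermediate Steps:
c(B) = (¼ + B)/(2*B) (c(B) = 1/((2*B)/(B + 1*(¼))) = 1/((2*B)/(B + ¼)) = 1/((2*B)/(¼ + B)) = 1/(2*B/(¼ + B)) = (¼ + B)/(2*B))
n(o) = (-3 + o³*(19/40 + o)³)² (n(o) = (-3 + ((o + (⅛)*(1 + 4*(-5))/(-5))*o)³)² = (-3 + ((o + (⅛)*(-⅕)*(1 - 20))*o)³)² = (-3 + ((o + (⅛)*(-⅕)*(-19))*o)³)² = (-3 + ((o + 19/40)*o)³)² = (-3 + ((19/40 + o)*o)³)² = (-3 + (o*(19/40 + o))³)² = (-3 + o³*(19/40 + o)³)²)
n(53)² = ((-192000 + 53³*(19 + 40*53)³)²/4096000000)² = ((-192000 + 148877*(19 + 2120)³)²/4096000000)² = ((-192000 + 148877*2139³)²/4096000000)² = ((-192000 + 148877*9786611619)²/4096000000)² = ((-192000 + 1457001378001863)²/4096000000)² = ((1/4096000000)*1457001377809863²)² = ((1/4096000000)*2122853014939839142018580078769)² = (2122853014939839142018580078769/4096000000)² = 4506504923039164907501931141300478854109443971723062244555361/16777216000000000000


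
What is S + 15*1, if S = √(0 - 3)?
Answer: 15 + I*√3 ≈ 15.0 + 1.732*I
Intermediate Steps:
S = I*√3 (S = √(-3) = I*√3 ≈ 1.732*I)
S + 15*1 = I*√3 + 15*1 = I*√3 + 15 = 15 + I*√3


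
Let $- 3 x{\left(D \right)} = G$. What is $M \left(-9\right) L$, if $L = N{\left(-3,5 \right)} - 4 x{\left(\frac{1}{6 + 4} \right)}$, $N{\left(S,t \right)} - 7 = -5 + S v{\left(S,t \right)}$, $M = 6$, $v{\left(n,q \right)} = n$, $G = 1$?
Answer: $-666$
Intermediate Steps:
$x{\left(D \right)} = - \frac{1}{3}$ ($x{\left(D \right)} = \left(- \frac{1}{3}\right) 1 = - \frac{1}{3}$)
$N{\left(S,t \right)} = 2 + S^{2}$ ($N{\left(S,t \right)} = 7 + \left(-5 + S S\right) = 7 + \left(-5 + S^{2}\right) = 2 + S^{2}$)
$L = \frac{37}{3}$ ($L = \left(2 + \left(-3\right)^{2}\right) - - \frac{4}{3} = \left(2 + 9\right) + \frac{4}{3} = 11 + \frac{4}{3} = \frac{37}{3} \approx 12.333$)
$M \left(-9\right) L = 6 \left(-9\right) \frac{37}{3} = \left(-54\right) \frac{37}{3} = -666$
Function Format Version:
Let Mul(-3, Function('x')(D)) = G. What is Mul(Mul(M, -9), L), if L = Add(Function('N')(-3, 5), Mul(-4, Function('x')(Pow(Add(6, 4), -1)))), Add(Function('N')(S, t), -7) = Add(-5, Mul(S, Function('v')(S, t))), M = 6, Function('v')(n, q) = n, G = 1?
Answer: -666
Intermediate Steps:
Function('x')(D) = Rational(-1, 3) (Function('x')(D) = Mul(Rational(-1, 3), 1) = Rational(-1, 3))
Function('N')(S, t) = Add(2, Pow(S, 2)) (Function('N')(S, t) = Add(7, Add(-5, Mul(S, S))) = Add(7, Add(-5, Pow(S, 2))) = Add(2, Pow(S, 2)))
L = Rational(37, 3) (L = Add(Add(2, Pow(-3, 2)), Mul(-4, Rational(-1, 3))) = Add(Add(2, 9), Rational(4, 3)) = Add(11, Rational(4, 3)) = Rational(37, 3) ≈ 12.333)
Mul(Mul(M, -9), L) = Mul(Mul(6, -9), Rational(37, 3)) = Mul(-54, Rational(37, 3)) = -666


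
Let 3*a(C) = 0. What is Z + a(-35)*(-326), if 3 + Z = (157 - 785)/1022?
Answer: -1847/511 ≈ -3.6145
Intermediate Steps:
a(C) = 0 (a(C) = (1/3)*0 = 0)
Z = -1847/511 (Z = -3 + (157 - 785)/1022 = -3 - 628*1/1022 = -3 - 314/511 = -1847/511 ≈ -3.6145)
Z + a(-35)*(-326) = -1847/511 + 0*(-326) = -1847/511 + 0 = -1847/511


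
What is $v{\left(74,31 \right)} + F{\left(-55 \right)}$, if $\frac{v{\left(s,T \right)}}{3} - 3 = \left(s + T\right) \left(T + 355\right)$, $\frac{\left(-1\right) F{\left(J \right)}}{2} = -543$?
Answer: $122685$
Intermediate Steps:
$F{\left(J \right)} = 1086$ ($F{\left(J \right)} = \left(-2\right) \left(-543\right) = 1086$)
$v{\left(s,T \right)} = 9 + 3 \left(355 + T\right) \left(T + s\right)$ ($v{\left(s,T \right)} = 9 + 3 \left(s + T\right) \left(T + 355\right) = 9 + 3 \left(T + s\right) \left(355 + T\right) = 9 + 3 \left(355 + T\right) \left(T + s\right)$)
$v{\left(74,31 \right)} + F{\left(-55 \right)} = \left(9 + 3 \cdot 31^{2} + 1065 \cdot 31 + 1065 \cdot 74 + 3 \cdot 31 \cdot 74\right) + 1086 = \left(9 + 3 \cdot 961 + 33015 + 78810 + 6882\right) + 1086 = \left(9 + 2883 + 33015 + 78810 + 6882\right) + 1086 = 121599 + 1086 = 122685$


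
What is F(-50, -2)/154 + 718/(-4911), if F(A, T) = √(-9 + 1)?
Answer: -718/4911 + I*√2/77 ≈ -0.1462 + 0.018366*I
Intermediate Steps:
F(A, T) = 2*I*√2 (F(A, T) = √(-8) = 2*I*√2)
F(-50, -2)/154 + 718/(-4911) = (2*I*√2)/154 + 718/(-4911) = (2*I*√2)*(1/154) + 718*(-1/4911) = I*√2/77 - 718/4911 = -718/4911 + I*√2/77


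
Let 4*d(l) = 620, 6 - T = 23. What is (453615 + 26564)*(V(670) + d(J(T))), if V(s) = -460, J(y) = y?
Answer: -146454595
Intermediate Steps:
T = -17 (T = 6 - 1*23 = 6 - 23 = -17)
d(l) = 155 (d(l) = (¼)*620 = 155)
(453615 + 26564)*(V(670) + d(J(T))) = (453615 + 26564)*(-460 + 155) = 480179*(-305) = -146454595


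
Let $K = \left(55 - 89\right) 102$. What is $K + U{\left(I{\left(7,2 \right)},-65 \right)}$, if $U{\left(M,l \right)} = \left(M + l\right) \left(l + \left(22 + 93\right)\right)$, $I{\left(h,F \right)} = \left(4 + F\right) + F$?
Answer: $-6318$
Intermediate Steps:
$I{\left(h,F \right)} = 4 + 2 F$
$U{\left(M,l \right)} = \left(115 + l\right) \left(M + l\right)$ ($U{\left(M,l \right)} = \left(M + l\right) \left(l + 115\right) = \left(M + l\right) \left(115 + l\right) = \left(115 + l\right) \left(M + l\right)$)
$K = -3468$ ($K = \left(-34\right) 102 = -3468$)
$K + U{\left(I{\left(7,2 \right)},-65 \right)} = -3468 + \left(\left(-65\right)^{2} + 115 \left(4 + 2 \cdot 2\right) + 115 \left(-65\right) + \left(4 + 2 \cdot 2\right) \left(-65\right)\right) = -3468 + \left(4225 + 115 \left(4 + 4\right) - 7475 + \left(4 + 4\right) \left(-65\right)\right) = -3468 + \left(4225 + 115 \cdot 8 - 7475 + 8 \left(-65\right)\right) = -3468 + \left(4225 + 920 - 7475 - 520\right) = -3468 - 2850 = -6318$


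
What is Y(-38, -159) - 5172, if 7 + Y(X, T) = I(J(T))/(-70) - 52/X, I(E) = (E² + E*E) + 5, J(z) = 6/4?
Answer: -13772861/2660 ≈ -5177.8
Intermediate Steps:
J(z) = 3/2 (J(z) = 6*(¼) = 3/2)
I(E) = 5 + 2*E² (I(E) = (E² + E²) + 5 = 2*E² + 5 = 5 + 2*E²)
Y(X, T) = -999/140 - 52/X (Y(X, T) = -7 + ((5 + 2*(3/2)²)/(-70) - 52/X) = -7 + ((5 + 2*(9/4))*(-1/70) - 52/X) = -7 + ((5 + 9/2)*(-1/70) - 52/X) = -7 + ((19/2)*(-1/70) - 52/X) = -7 + (-19/140 - 52/X) = -999/140 - 52/X)
Y(-38, -159) - 5172 = (-999/140 - 52/(-38)) - 5172 = (-999/140 - 52*(-1/38)) - 5172 = (-999/140 + 26/19) - 5172 = -15341/2660 - 5172 = -13772861/2660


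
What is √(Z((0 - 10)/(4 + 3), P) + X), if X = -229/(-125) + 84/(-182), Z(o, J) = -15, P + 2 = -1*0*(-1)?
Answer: 14*I*√7345/325 ≈ 3.6918*I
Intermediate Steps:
P = -2 (P = -2 - 1*0*(-1) = -2 + 0*(-1) = -2 + 0 = -2)
X = 2227/1625 (X = -229*(-1/125) + 84*(-1/182) = 229/125 - 6/13 = 2227/1625 ≈ 1.3705)
√(Z((0 - 10)/(4 + 3), P) + X) = √(-15 + 2227/1625) = √(-22148/1625) = 14*I*√7345/325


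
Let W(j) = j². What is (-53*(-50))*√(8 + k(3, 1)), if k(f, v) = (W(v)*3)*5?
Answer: 2650*√23 ≈ 12709.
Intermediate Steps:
k(f, v) = 15*v² (k(f, v) = (v²*3)*5 = (3*v²)*5 = 15*v²)
(-53*(-50))*√(8 + k(3, 1)) = (-53*(-50))*√(8 + 15*1²) = 2650*√(8 + 15*1) = 2650*√(8 + 15) = 2650*√23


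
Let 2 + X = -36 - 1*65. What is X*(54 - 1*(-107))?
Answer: -16583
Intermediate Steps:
X = -103 (X = -2 + (-36 - 1*65) = -2 + (-36 - 65) = -2 - 101 = -103)
X*(54 - 1*(-107)) = -103*(54 - 1*(-107)) = -103*(54 + 107) = -103*161 = -16583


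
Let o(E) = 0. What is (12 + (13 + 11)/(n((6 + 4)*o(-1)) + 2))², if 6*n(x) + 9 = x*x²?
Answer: 3600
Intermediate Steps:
n(x) = -3/2 + x³/6 (n(x) = -3/2 + (x*x²)/6 = -3/2 + x³/6)
(12 + (13 + 11)/(n((6 + 4)*o(-1)) + 2))² = (12 + (13 + 11)/((-3/2 + ((6 + 4)*0)³/6) + 2))² = (12 + 24/((-3/2 + (10*0)³/6) + 2))² = (12 + 24/((-3/2 + (⅙)*0³) + 2))² = (12 + 24/((-3/2 + (⅙)*0) + 2))² = (12 + 24/((-3/2 + 0) + 2))² = (12 + 24/(-3/2 + 2))² = (12 + 24/(½))² = (12 + 24*2)² = (12 + 48)² = 60² = 3600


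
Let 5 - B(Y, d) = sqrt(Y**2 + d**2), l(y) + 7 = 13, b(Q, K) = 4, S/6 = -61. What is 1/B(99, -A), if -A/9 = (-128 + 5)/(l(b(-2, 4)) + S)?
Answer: -8000/15656729 - 120*sqrt(1744081)/15656729 ≈ -0.010633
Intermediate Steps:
S = -366 (S = 6*(-61) = -366)
l(y) = 6 (l(y) = -7 + 13 = 6)
A = -123/40 (A = -9*(-128 + 5)/(6 - 366) = -(-1107)/(-360) = -(-1107)*(-1)/360 = -9*41/120 = -123/40 ≈ -3.0750)
B(Y, d) = 5 - sqrt(Y**2 + d**2)
1/B(99, -A) = 1/(5 - sqrt(99**2 + (-1*(-123/40))**2)) = 1/(5 - sqrt(9801 + (123/40)**2)) = 1/(5 - sqrt(9801 + 15129/1600)) = 1/(5 - sqrt(15696729/1600)) = 1/(5 - 3*sqrt(1744081)/40)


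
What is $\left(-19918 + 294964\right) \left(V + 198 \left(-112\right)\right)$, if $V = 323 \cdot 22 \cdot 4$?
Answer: $1718487408$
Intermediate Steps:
$V = 28424$ ($V = 323 \cdot 88 = 28424$)
$\left(-19918 + 294964\right) \left(V + 198 \left(-112\right)\right) = \left(-19918 + 294964\right) \left(28424 + 198 \left(-112\right)\right) = 275046 \left(28424 - 22176\right) = 275046 \cdot 6248 = 1718487408$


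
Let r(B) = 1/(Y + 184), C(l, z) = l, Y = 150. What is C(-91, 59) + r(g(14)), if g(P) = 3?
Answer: -30393/334 ≈ -90.997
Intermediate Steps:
r(B) = 1/334 (r(B) = 1/(150 + 184) = 1/334)
C(-91, 59) + r(g(14)) = -91 + 1/334 = -30393/334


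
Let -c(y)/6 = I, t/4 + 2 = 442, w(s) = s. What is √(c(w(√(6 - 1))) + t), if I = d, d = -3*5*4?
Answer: 2*√530 ≈ 46.043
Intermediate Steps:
d = -60 (d = -15*4 = -60)
t = 1760 (t = -8 + 4*442 = -8 + 1768 = 1760)
I = -60
c(y) = 360 (c(y) = -6*(-60) = 360)
√(c(w(√(6 - 1))) + t) = √(360 + 1760) = √2120 = 2*√530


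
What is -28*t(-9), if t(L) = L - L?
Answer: 0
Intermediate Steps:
t(L) = 0
-28*t(-9) = -28*0 = 0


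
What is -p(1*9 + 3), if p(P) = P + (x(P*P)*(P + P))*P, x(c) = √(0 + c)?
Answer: -3468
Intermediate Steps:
x(c) = √c
p(P) = P + 2*P²*√(P²) (p(P) = P + (√(P*P)*(P + P))*P = P + (√(P²)*(2*P))*P = P + (2*P*√(P²))*P = P + 2*P²*√(P²))
-p(1*9 + 3) = -(1*9 + 3)*(1 + 2*(1*9 + 3)*√((1*9 + 3)²)) = -(9 + 3)*(1 + 2*(9 + 3)*√((9 + 3)²)) = -12*(1 + 2*12*√(12²)) = -12*(1 + 2*12*√144) = -12*(1 + 2*12*12) = -12*(1 + 288) = -12*289 = -1*3468 = -3468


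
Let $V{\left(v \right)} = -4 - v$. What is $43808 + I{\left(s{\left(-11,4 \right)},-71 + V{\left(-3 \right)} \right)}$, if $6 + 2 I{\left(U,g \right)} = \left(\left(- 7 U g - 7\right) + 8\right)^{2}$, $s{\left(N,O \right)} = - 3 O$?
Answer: $\frac{36653819}{2} \approx 1.8327 \cdot 10^{7}$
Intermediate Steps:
$I{\left(U,g \right)} = -3 + \frac{\left(1 - 7 U g\right)^{2}}{2}$ ($I{\left(U,g \right)} = -3 + \frac{\left(\left(- 7 U g - 7\right) + 8\right)^{2}}{2} = -3 + \frac{\left(\left(-7 - 7 U g\right) + 8\right)^{2}}{2} = -3 + \frac{\left(1 - 7 U g\right)^{2}}{2}$)
$43808 + I{\left(s{\left(-11,4 \right)},-71 + V{\left(-3 \right)} \right)} = 43808 - \left(3 - \frac{\left(-1 + 7 \left(\left(-3\right) 4\right) \left(-71 - 1\right)\right)^{2}}{2}\right) = 43808 - \left(3 - \frac{\left(-1 + 7 \left(-12\right) \left(-71 + \left(-4 + 3\right)\right)\right)^{2}}{2}\right) = 43808 - \left(3 - \frac{\left(-1 + 7 \left(-12\right) \left(-71 - 1\right)\right)^{2}}{2}\right) = 43808 - \left(3 - \frac{\left(-1 + 7 \left(-12\right) \left(-72\right)\right)^{2}}{2}\right) = 43808 - \left(3 - \frac{\left(-1 + 6048\right)^{2}}{2}\right) = 43808 - \left(3 - \frac{6047^{2}}{2}\right) = 43808 + \left(-3 + \frac{1}{2} \cdot 36566209\right) = 43808 + \left(-3 + \frac{36566209}{2}\right) = 43808 + \frac{36566203}{2} = \frac{36653819}{2}$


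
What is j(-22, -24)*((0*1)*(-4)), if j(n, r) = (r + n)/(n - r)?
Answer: 0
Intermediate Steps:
j(n, r) = (n + r)/(n - r)
j(-22, -24)*((0*1)*(-4)) = ((-22 - 24)/(-22 - 1*(-24)))*((0*1)*(-4)) = (-46/(-22 + 24))*(0*(-4)) = (-46/2)*0 = ((½)*(-46))*0 = -23*0 = 0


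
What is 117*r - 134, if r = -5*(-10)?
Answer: 5716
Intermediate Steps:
r = 50
117*r - 134 = 117*50 - 134 = 5850 - 134 = 5716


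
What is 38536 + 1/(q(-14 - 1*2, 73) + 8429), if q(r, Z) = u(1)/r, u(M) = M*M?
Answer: 5197080584/134863 ≈ 38536.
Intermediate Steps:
u(M) = M²
q(r, Z) = 1/r (q(r, Z) = 1²/r = 1/r)
38536 + 1/(q(-14 - 1*2, 73) + 8429) = 38536 + 1/(1/(-14 - 1*2) + 8429) = 38536 + 1/(1/(-14 - 2) + 8429) = 38536 + 1/(1/(-16) + 8429) = 38536 + 1/(-1/16 + 8429) = 38536 + 1/(134863/16) = 38536 + 16/134863 = 5197080584/134863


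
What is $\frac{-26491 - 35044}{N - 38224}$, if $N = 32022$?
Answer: $\frac{61535}{6202} \approx 9.9218$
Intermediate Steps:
$\frac{-26491 - 35044}{N - 38224} = \frac{-26491 - 35044}{32022 - 38224} = - \frac{61535}{-6202} = \left(-61535\right) \left(- \frac{1}{6202}\right) = \frac{61535}{6202}$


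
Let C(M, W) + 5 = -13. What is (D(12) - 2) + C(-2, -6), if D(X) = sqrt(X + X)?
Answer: -20 + 2*sqrt(6) ≈ -15.101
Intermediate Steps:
D(X) = sqrt(2)*sqrt(X) (D(X) = sqrt(2*X) = sqrt(2)*sqrt(X))
C(M, W) = -18 (C(M, W) = -5 - 13 = -18)
(D(12) - 2) + C(-2, -6) = (sqrt(2)*sqrt(12) - 2) - 18 = (sqrt(2)*(2*sqrt(3)) - 2) - 18 = (2*sqrt(6) - 2) - 18 = (-2 + 2*sqrt(6)) - 18 = -20 + 2*sqrt(6)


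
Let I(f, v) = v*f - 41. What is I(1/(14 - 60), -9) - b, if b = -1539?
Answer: 68917/46 ≈ 1498.2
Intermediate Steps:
I(f, v) = -41 + f*v (I(f, v) = f*v - 41 = -41 + f*v)
I(1/(14 - 60), -9) - b = (-41 - 9/(14 - 60)) - 1*(-1539) = (-41 - 9/(-46)) + 1539 = (-41 - 1/46*(-9)) + 1539 = (-41 + 9/46) + 1539 = -1877/46 + 1539 = 68917/46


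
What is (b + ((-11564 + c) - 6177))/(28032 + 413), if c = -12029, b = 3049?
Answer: -26721/28445 ≈ -0.93939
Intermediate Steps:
(b + ((-11564 + c) - 6177))/(28032 + 413) = (3049 + ((-11564 - 12029) - 6177))/(28032 + 413) = (3049 + (-23593 - 6177))/28445 = (3049 - 29770)*(1/28445) = -26721*1/28445 = -26721/28445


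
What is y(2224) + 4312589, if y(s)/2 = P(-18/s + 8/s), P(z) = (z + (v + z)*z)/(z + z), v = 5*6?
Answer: 4795633435/1112 ≈ 4.3126e+6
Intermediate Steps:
v = 30
P(z) = (z + z*(30 + z))/(2*z) (P(z) = (z + (30 + z)*z)/(z + z) = (z + z*(30 + z))/((2*z)) = (z + z*(30 + z))*(1/(2*z)) = (z + z*(30 + z))/(2*z))
y(s) = 31 - 10/s (y(s) = 2*(31/2 + (-18/s + 8/s)/2) = 2*(31/2 + (-10/s)/2) = 2*(31/2 - 5/s) = 31 - 10/s)
y(2224) + 4312589 = (31 - 10/2224) + 4312589 = (31 - 10*1/2224) + 4312589 = (31 - 5/1112) + 4312589 = 34467/1112 + 4312589 = 4795633435/1112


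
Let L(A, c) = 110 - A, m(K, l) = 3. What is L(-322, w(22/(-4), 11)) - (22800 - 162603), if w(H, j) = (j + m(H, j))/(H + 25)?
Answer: 140235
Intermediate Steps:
w(H, j) = (3 + j)/(25 + H) (w(H, j) = (j + 3)/(H + 25) = (3 + j)/(25 + H))
L(-322, w(22/(-4), 11)) - (22800 - 162603) = (110 - 1*(-322)) - (22800 - 162603) = (110 + 322) - 1*(-139803) = 432 + 139803 = 140235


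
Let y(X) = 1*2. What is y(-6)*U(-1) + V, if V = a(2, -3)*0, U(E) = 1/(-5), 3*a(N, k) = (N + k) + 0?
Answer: -2/5 ≈ -0.40000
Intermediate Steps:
y(X) = 2
a(N, k) = N/3 + k/3 (a(N, k) = ((N + k) + 0)/3 = (N + k)/3 = N/3 + k/3)
U(E) = -1/5
V = 0 (V = ((1/3)*2 + (1/3)*(-3))*0 = (2/3 - 1)*0 = -1/3*0 = 0)
y(-6)*U(-1) + V = 2*(-1/5) + 0 = -2/5 + 0 = -2/5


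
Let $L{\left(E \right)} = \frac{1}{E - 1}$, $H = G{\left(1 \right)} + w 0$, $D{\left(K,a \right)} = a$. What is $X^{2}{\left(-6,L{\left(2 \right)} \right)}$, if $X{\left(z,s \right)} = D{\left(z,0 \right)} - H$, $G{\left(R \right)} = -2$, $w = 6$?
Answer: $4$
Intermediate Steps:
$H = -2$ ($H = -2 + 6 \cdot 0 = -2 + 0 = -2$)
$L{\left(E \right)} = \frac{1}{-1 + E}$
$X{\left(z,s \right)} = 2$ ($X{\left(z,s \right)} = 0 - -2 = 0 + 2 = 2$)
$X^{2}{\left(-6,L{\left(2 \right)} \right)} = 2^{2} = 4$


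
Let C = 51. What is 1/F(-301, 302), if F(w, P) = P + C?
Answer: 1/353 ≈ 0.0028329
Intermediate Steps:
F(w, P) = 51 + P (F(w, P) = P + 51 = 51 + P)
1/F(-301, 302) = 1/(51 + 302) = 1/353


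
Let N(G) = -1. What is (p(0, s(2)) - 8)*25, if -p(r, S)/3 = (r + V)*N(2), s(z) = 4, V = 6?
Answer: 250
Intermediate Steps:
p(r, S) = 18 + 3*r (p(r, S) = -3*(r + 6)*(-1) = -3*(6 + r)*(-1) = -3*(-6 - r) = 18 + 3*r)
(p(0, s(2)) - 8)*25 = ((18 + 3*0) - 8)*25 = ((18 + 0) - 8)*25 = (18 - 8)*25 = 10*25 = 250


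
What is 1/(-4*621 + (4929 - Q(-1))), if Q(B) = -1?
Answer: 1/2446 ≈ 0.00040883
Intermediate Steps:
1/(-4*621 + (4929 - Q(-1))) = 1/(-4*621 + (4929 - 1*(-1))) = 1/(-2484 + (4929 + 1)) = 1/(-2484 + 4930) = 1/2446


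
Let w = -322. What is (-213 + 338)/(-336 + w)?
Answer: -125/658 ≈ -0.18997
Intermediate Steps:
(-213 + 338)/(-336 + w) = (-213 + 338)/(-336 - 322) = 125/(-658) = 125*(-1/658) = -125/658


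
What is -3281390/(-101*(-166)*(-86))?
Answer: 1640695/720938 ≈ 2.2758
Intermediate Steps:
-3281390/(-101*(-166)*(-86)) = -3281390/(16766*(-86)) = -3281390/(-1441876) = -3281390*(-1/1441876) = 1640695/720938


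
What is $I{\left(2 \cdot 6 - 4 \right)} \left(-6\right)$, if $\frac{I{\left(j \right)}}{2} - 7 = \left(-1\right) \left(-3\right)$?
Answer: $-120$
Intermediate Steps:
$I{\left(j \right)} = 20$ ($I{\left(j \right)} = 14 + 2 \left(\left(-1\right) \left(-3\right)\right) = 14 + 2 \cdot 3 = 14 + 6 = 20$)
$I{\left(2 \cdot 6 - 4 \right)} \left(-6\right) = 20 \left(-6\right) = -120$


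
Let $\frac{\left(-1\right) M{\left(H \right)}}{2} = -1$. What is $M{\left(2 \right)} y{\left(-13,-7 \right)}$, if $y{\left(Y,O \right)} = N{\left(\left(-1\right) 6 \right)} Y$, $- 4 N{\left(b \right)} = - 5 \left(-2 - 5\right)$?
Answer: $\frac{455}{2} \approx 227.5$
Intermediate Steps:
$N{\left(b \right)} = - \frac{35}{4}$ ($N{\left(b \right)} = - \frac{\left(-5\right) \left(-2 - 5\right)}{4} = - \frac{\left(-5\right) \left(-7\right)}{4} = \left(- \frac{1}{4}\right) 35 = - \frac{35}{4}$)
$M{\left(H \right)} = 2$ ($M{\left(H \right)} = \left(-2\right) \left(-1\right) = 2$)
$y{\left(Y,O \right)} = - \frac{35 Y}{4}$
$M{\left(2 \right)} y{\left(-13,-7 \right)} = 2 \left(\left(- \frac{35}{4}\right) \left(-13\right)\right) = 2 \cdot \frac{455}{4} = \frac{455}{2}$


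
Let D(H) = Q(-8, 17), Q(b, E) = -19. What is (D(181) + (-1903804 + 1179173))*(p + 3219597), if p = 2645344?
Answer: -4250029495650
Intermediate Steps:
D(H) = -19
(D(181) + (-1903804 + 1179173))*(p + 3219597) = (-19 + (-1903804 + 1179173))*(2645344 + 3219597) = (-19 - 724631)*5864941 = -724650*5864941 = -4250029495650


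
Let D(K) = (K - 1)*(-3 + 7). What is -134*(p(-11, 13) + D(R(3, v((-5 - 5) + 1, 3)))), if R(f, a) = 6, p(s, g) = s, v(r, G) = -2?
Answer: -1206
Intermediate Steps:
D(K) = -4 + 4*K (D(K) = (-1 + K)*4 = -4 + 4*K)
-134*(p(-11, 13) + D(R(3, v((-5 - 5) + 1, 3)))) = -134*(-11 + (-4 + 4*6)) = -134*(-11 + (-4 + 24)) = -134*(-11 + 20) = -134*9 = -1206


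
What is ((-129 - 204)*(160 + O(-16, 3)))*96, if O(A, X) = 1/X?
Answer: -5125536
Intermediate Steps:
((-129 - 204)*(160 + O(-16, 3)))*96 = ((-129 - 204)*(160 + 1/3))*96 = -333*(160 + 1/3)*96 = -333*481/3*96 = -53391*96 = -5125536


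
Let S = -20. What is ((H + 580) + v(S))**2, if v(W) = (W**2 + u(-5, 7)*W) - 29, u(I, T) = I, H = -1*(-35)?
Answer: 1179396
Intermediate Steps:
H = 35
v(W) = -29 + W**2 - 5*W (v(W) = (W**2 - 5*W) - 29 = -29 + W**2 - 5*W)
((H + 580) + v(S))**2 = ((35 + 580) + (-29 + (-20)**2 - 5*(-20)))**2 = (615 + (-29 + 400 + 100))**2 = (615 + 471)**2 = 1086**2 = 1179396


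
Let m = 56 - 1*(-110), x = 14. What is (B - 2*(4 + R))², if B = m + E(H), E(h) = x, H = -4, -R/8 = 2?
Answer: 41616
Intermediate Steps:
R = -16 (R = -8*2 = -16)
E(h) = 14
m = 166 (m = 56 + 110 = 166)
B = 180 (B = 166 + 14 = 180)
(B - 2*(4 + R))² = (180 - 2*(4 - 16))² = (180 - 2*(-12))² = (180 + 24)² = 204² = 41616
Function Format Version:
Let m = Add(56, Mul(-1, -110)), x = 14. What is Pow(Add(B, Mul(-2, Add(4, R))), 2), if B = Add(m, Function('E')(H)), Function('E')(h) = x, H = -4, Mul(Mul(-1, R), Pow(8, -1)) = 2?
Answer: 41616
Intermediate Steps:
R = -16 (R = Mul(-8, 2) = -16)
Function('E')(h) = 14
m = 166 (m = Add(56, 110) = 166)
B = 180 (B = Add(166, 14) = 180)
Pow(Add(B, Mul(-2, Add(4, R))), 2) = Pow(Add(180, Mul(-2, Add(4, -16))), 2) = Pow(Add(180, Mul(-2, -12)), 2) = Pow(Add(180, 24), 2) = Pow(204, 2) = 41616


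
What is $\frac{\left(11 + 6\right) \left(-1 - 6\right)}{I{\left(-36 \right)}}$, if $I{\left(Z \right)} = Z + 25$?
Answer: $\frac{119}{11} \approx 10.818$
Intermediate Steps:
$I{\left(Z \right)} = 25 + Z$
$\frac{\left(11 + 6\right) \left(-1 - 6\right)}{I{\left(-36 \right)}} = \frac{\left(11 + 6\right) \left(-1 - 6\right)}{25 - 36} = \frac{17 \left(-7\right)}{-11} = \left(- \frac{1}{11}\right) \left(-119\right) = \frac{119}{11}$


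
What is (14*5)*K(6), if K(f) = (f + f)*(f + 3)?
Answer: 7560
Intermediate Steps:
K(f) = 2*f*(3 + f) (K(f) = (2*f)*(3 + f) = 2*f*(3 + f))
(14*5)*K(6) = (14*5)*(2*6*(3 + 6)) = 70*(2*6*9) = 70*108 = 7560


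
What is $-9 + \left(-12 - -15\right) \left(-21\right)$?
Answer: $-72$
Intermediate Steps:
$-9 + \left(-12 - -15\right) \left(-21\right) = -9 + \left(-12 + 15\right) \left(-21\right) = -9 + 3 \left(-21\right) = -9 - 63 = -72$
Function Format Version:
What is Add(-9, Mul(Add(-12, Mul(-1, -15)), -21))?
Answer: -72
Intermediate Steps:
Add(-9, Mul(Add(-12, Mul(-1, -15)), -21)) = Add(-9, Mul(Add(-12, 15), -21)) = Add(-9, Mul(3, -21)) = Add(-9, -63) = -72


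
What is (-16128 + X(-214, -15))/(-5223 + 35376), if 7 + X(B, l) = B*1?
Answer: -16349/30153 ≈ -0.54220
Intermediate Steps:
X(B, l) = -7 + B (X(B, l) = -7 + B*1 = -7 + B)
(-16128 + X(-214, -15))/(-5223 + 35376) = (-16128 + (-7 - 214))/(-5223 + 35376) = (-16128 - 221)/30153 = -16349*1/30153 = -16349/30153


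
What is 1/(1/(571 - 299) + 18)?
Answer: 272/4897 ≈ 0.055544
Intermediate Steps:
1/(1/(571 - 299) + 18) = 1/(1/272 + 18) = 1/(4897/272) = 272/4897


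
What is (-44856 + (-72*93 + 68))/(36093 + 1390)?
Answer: -51484/37483 ≈ -1.3735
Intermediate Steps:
(-44856 + (-72*93 + 68))/(36093 + 1390) = (-44856 + (-6696 + 68))/37483 = (-44856 - 6628)*(1/37483) = -51484*1/37483 = -51484/37483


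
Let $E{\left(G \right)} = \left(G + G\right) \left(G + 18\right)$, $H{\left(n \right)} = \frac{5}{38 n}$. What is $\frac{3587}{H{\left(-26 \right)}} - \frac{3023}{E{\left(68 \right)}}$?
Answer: $- \frac{41450124491}{58480} \approx -7.0879 \cdot 10^{5}$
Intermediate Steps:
$H{\left(n \right)} = \frac{5}{38 n}$ ($H{\left(n \right)} = 5 \frac{1}{38 n} = \frac{5}{38 n}$)
$E{\left(G \right)} = 2 G \left(18 + G\right)$
$\frac{3587}{H{\left(-26 \right)}} - \frac{3023}{E{\left(68 \right)}} = \frac{3587}{\frac{5}{38} \frac{1}{-26}} - \frac{3023}{2 \cdot 68 \left(18 + 68\right)} = \frac{3587}{\frac{5}{38} \left(- \frac{1}{26}\right)} - \frac{3023}{2 \cdot 68 \cdot 86} = \frac{3587}{- \frac{5}{988}} - \frac{3023}{11696} = 3587 \left(- \frac{988}{5}\right) - \frac{3023}{11696} = - \frac{3543956}{5} - \frac{3023}{11696} = - \frac{41450124491}{58480}$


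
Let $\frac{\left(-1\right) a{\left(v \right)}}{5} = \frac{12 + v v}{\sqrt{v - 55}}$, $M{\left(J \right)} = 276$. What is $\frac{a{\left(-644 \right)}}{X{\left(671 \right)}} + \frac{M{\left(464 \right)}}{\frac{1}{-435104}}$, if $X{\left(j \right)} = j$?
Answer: $-120088704 + \frac{2073740 i \sqrt{699}}{469029} \approx -1.2009 \cdot 10^{8} + 116.89 i$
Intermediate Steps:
$a{\left(v \right)} = - \frac{5 \left(12 + v^{2}\right)}{\sqrt{-55 + v}}$ ($a{\left(v \right)} = - 5 \frac{12 + v v}{\sqrt{v - 55}} = - 5 \frac{12 + v^{2}}{\sqrt{-55 + v}} = - \frac{5 \left(12 + v^{2}\right)}{\sqrt{-55 + v}}$)
$\frac{a{\left(-644 \right)}}{X{\left(671 \right)}} + \frac{M{\left(464 \right)}}{\frac{1}{-435104}} = \frac{5 \frac{1}{\sqrt{-55 - 644}} \left(-12 - \left(-644\right)^{2}\right)}{671} + \frac{276}{\frac{1}{-435104}} = \frac{5 \left(-12 - 414736\right)}{i \sqrt{699}} \cdot \frac{1}{671} + \frac{276}{- \frac{1}{435104}} = 5 \left(- \frac{i \sqrt{699}}{699}\right) \left(-12 - 414736\right) \frac{1}{671} + 276 \left(-435104\right) = 5 \left(- \frac{i \sqrt{699}}{699}\right) \left(-414748\right) \frac{1}{671} - 120088704 = \frac{2073740 i \sqrt{699}}{699} \cdot \frac{1}{671} - 120088704 = \frac{2073740 i \sqrt{699}}{469029} - 120088704 = -120088704 + \frac{2073740 i \sqrt{699}}{469029}$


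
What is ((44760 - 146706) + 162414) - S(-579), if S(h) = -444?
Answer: 60912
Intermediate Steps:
((44760 - 146706) + 162414) - S(-579) = ((44760 - 146706) + 162414) - 1*(-444) = (-101946 + 162414) + 444 = 60468 + 444 = 60912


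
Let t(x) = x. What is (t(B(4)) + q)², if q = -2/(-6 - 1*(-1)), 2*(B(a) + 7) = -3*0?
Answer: 1089/25 ≈ 43.560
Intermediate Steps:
B(a) = -7 (B(a) = -7 + (-3*0)/2 = -7 + (½)*0 = -7 + 0 = -7)
q = ⅖ (q = -2/(-6 + 1) = -2/(-5) = -2*(-⅕) = ⅖ ≈ 0.40000)
(t(B(4)) + q)² = (-7 + ⅖)² = (-33/5)² = 1089/25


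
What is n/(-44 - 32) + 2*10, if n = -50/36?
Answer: 27385/1368 ≈ 20.018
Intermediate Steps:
n = -25/18 (n = -50*1/36 = -25/18 ≈ -1.3889)
n/(-44 - 32) + 2*10 = -25/(18*(-44 - 32)) + 2*10 = -25/18/(-76) + 20 = -25/18*(-1/76) + 20 = 25/1368 + 20 = 27385/1368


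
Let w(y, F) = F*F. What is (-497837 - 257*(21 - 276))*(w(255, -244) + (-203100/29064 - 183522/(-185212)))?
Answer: -1443033526656045272/56072933 ≈ -2.5735e+10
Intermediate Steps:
w(y, F) = F²
(-497837 - 257*(21 - 276))*(w(255, -244) + (-203100/29064 - 183522/(-185212))) = (-497837 - 257*(21 - 276))*((-244)² + (-203100/29064 - 183522/(-185212))) = (-497837 - 257*(-255))*(59536 + (-203100*1/29064 - 183522*(-1/185212))) = (-497837 + 65535)*(59536 + (-16925/2422 + 91761/92606)) = -432302*(59536 - 336277852/56072933) = -432302*3338021861236/56072933 = -1443033526656045272/56072933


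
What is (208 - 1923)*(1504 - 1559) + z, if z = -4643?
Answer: 89682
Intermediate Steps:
(208 - 1923)*(1504 - 1559) + z = (208 - 1923)*(1504 - 1559) - 4643 = -1715*(-55) - 4643 = 94325 - 4643 = 89682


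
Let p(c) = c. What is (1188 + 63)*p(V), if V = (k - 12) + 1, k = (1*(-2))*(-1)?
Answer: -11259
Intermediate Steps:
k = 2 (k = -2*(-1) = 2)
V = -9 (V = (2 - 12) + 1 = -10 + 1 = -9)
(1188 + 63)*p(V) = (1188 + 63)*(-9) = 1251*(-9) = -11259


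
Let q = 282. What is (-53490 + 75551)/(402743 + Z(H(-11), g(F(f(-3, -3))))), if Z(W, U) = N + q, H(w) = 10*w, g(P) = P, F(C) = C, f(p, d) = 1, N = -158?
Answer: 22061/402867 ≈ 0.054760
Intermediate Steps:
Z(W, U) = 124 (Z(W, U) = -158 + 282 = 124)
(-53490 + 75551)/(402743 + Z(H(-11), g(F(f(-3, -3))))) = (-53490 + 75551)/(402743 + 124) = 22061/402867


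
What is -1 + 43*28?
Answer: 1203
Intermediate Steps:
-1 + 43*28 = -1 + 1204 = 1203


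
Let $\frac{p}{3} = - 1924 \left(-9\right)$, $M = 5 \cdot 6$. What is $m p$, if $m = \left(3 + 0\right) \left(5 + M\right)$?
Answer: $5454540$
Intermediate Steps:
$M = 30$
$m = 105$ ($m = \left(3 + 0\right) \left(5 + 30\right) = 3 \cdot 35 = 105$)
$p = 51948$ ($p = 3 \left(- 1924 \left(-9\right)\right) = 3 \left(\left(-1\right) \left(-17316\right)\right) = 3 \cdot 17316 = 51948$)
$m p = 105 \cdot 51948 = 5454540$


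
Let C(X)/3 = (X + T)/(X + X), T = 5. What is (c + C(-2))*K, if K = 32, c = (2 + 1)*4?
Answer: 312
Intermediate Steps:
c = 12 (c = 3*4 = 12)
C(X) = 3*(5 + X)/(2*X) (C(X) = 3*((X + 5)/(X + X)) = 3*((5 + X)/((2*X))) = 3*((5 + X)*(1/(2*X))) = 3*((5 + X)/(2*X)) = 3*(5 + X)/(2*X))
(c + C(-2))*K = (12 + (3/2)*(5 - 2)/(-2))*32 = (12 + (3/2)*(-½)*3)*32 = (12 - 9/4)*32 = (39/4)*32 = 312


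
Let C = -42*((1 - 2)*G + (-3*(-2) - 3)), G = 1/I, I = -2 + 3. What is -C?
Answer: 84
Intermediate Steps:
I = 1
G = 1 (G = 1/1 = 1)
C = -84 (C = -42*((1 - 2)*1 + (-3*(-2) - 3)) = -42*(-1*1 + (6 - 3)) = -42*(-1 + 3) = -42*2 = -84)
-C = -1*(-84) = 84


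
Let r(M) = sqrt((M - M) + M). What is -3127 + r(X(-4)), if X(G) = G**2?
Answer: -3123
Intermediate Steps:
r(M) = sqrt(M) (r(M) = sqrt(0 + M) = sqrt(M))
-3127 + r(X(-4)) = -3127 + sqrt((-4)**2) = -3127 + sqrt(16) = -3127 + 4 = -3123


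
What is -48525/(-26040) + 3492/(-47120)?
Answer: 295103/164920 ≈ 1.7894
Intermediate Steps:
-48525/(-26040) + 3492/(-47120) = -48525*(-1/26040) + 3492*(-1/47120) = 3235/1736 - 873/11780 = 295103/164920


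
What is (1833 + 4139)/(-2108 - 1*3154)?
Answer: -2986/2631 ≈ -1.1349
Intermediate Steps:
(1833 + 4139)/(-2108 - 1*3154) = 5972/(-2108 - 3154) = 5972/(-5262) = 5972*(-1/5262) = -2986/2631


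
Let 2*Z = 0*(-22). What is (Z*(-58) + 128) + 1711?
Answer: 1839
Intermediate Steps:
Z = 0 (Z = (0*(-22))/2 = (½)*0 = 0)
(Z*(-58) + 128) + 1711 = (0*(-58) + 128) + 1711 = (0 + 128) + 1711 = 128 + 1711 = 1839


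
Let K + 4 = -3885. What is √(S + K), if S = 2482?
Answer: I*√1407 ≈ 37.51*I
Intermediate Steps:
K = -3889 (K = -4 - 3885 = -3889)
√(S + K) = √(2482 - 3889) = √(-1407) = I*√1407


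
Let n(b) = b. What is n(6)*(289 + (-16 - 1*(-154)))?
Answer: 2562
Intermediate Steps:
n(6)*(289 + (-16 - 1*(-154))) = 6*(289 + (-16 - 1*(-154))) = 6*(289 + (-16 + 154)) = 6*(289 + 138) = 6*427 = 2562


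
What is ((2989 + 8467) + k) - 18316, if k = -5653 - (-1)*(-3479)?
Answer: -15992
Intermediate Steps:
k = -9132 (k = -5653 - 1*3479 = -5653 - 3479 = -9132)
((2989 + 8467) + k) - 18316 = ((2989 + 8467) - 9132) - 18316 = (11456 - 9132) - 18316 = 2324 - 18316 = -15992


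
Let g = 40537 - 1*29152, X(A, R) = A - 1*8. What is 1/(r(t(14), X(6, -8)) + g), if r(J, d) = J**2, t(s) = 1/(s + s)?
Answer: 784/8925841 ≈ 8.7835e-5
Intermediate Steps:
X(A, R) = -8 + A (X(A, R) = A - 8 = -8 + A)
t(s) = 1/(2*s)
g = 11385 (g = 40537 - 29152 = 11385)
1/(r(t(14), X(6, -8)) + g) = 1/(((1/2)/14)**2 + 11385) = 1/(((1/2)*(1/14))**2 + 11385) = 1/((1/28)**2 + 11385) = 1/(1/784 + 11385) = 1/(8925841/784) = 784/8925841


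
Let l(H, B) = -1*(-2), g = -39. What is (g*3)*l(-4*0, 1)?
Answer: -234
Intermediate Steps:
l(H, B) = 2
(g*3)*l(-4*0, 1) = -39*3*2 = -117*2 = -234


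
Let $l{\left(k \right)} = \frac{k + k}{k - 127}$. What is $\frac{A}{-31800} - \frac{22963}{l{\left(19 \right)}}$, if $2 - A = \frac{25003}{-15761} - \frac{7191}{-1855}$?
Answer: $\frac{288215409893111011}{4416196737750} \approx 65263.0$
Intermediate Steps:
$l{\left(k \right)} = \frac{2 k}{-127 + k}$
$A = - \frac{8483476}{29236655}$ ($A = 2 - \left(\frac{25003}{-15761} - \frac{7191}{-1855}\right) = 2 - \left(25003 \left(- \frac{1}{15761}\right) - - \frac{7191}{1855}\right) = 2 - \left(- \frac{25003}{15761} + \frac{7191}{1855}\right) = 2 - \frac{66956786}{29236655} = - \frac{8483476}{29236655} \approx -0.29017$)
$\frac{A}{-31800} - \frac{22963}{l{\left(19 \right)}} = - \frac{8483476}{29236655 \left(-31800\right)} - \frac{22963}{2 \cdot 19 \frac{1}{-127 + 19}} = \left(- \frac{8483476}{29236655}\right) \left(- \frac{1}{31800}\right) - \frac{22963}{2 \cdot 19 \frac{1}{-108}} = \frac{2120869}{232431407250} - \frac{22963}{2 \cdot 19 \left(- \frac{1}{108}\right)} = \frac{2120869}{232431407250} - \frac{22963}{- \frac{19}{54}} = \frac{2120869}{232431407250} - - \frac{1240002}{19} = \frac{2120869}{232431407250} + \frac{1240002}{19} = \frac{288215409893111011}{4416196737750}$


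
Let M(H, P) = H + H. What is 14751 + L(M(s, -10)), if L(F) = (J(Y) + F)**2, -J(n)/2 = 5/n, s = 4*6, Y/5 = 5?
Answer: 425419/25 ≈ 17017.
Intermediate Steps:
Y = 25 (Y = 5*5 = 25)
s = 24
M(H, P) = 2*H
J(n) = -10/n
L(F) = (-2/5 + F)**2 (L(F) = (-10/25 + F)**2 = (-10*1/25 + F)**2 = (-2/5 + F)**2)
14751 + L(M(s, -10)) = 14751 + (-2 + 5*(2*24))**2/25 = 14751 + (-2 + 5*48)**2/25 = 14751 + (-2 + 240)**2/25 = 14751 + (1/25)*238**2 = 14751 + (1/25)*56644 = 14751 + 56644/25 = 425419/25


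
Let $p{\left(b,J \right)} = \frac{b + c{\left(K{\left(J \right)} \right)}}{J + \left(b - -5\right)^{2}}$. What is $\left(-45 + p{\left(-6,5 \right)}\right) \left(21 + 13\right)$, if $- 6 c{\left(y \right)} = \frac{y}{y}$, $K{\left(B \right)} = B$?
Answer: $- \frac{28169}{18} \approx -1564.9$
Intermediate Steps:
$c{\left(y \right)} = - \frac{1}{6}$ ($c{\left(y \right)} = - \frac{y \frac{1}{y}}{6} = \left(- \frac{1}{6}\right) 1 = - \frac{1}{6}$)
$p{\left(b,J \right)} = \frac{- \frac{1}{6} + b}{J + \left(5 + b\right)^{2}}$ ($p{\left(b,J \right)} = \frac{b - \frac{1}{6}}{J + \left(b - -5\right)^{2}} = \frac{- \frac{1}{6} + b}{J + \left(b + 5\right)^{2}} = \frac{- \frac{1}{6} + b}{J + \left(5 + b\right)^{2}}$)
$\left(-45 + p{\left(-6,5 \right)}\right) \left(21 + 13\right) = \left(-45 + \frac{- \frac{1}{6} - 6}{5 + \left(5 - 6\right)^{2}}\right) \left(21 + 13\right) = \left(-45 + \frac{1}{5 + \left(-1\right)^{2}} \left(- \frac{37}{6}\right)\right) 34 = \left(-45 + \frac{1}{5 + 1} \left(- \frac{37}{6}\right)\right) 34 = \left(-45 + \frac{1}{6} \left(- \frac{37}{6}\right)\right) 34 = \left(-45 - \frac{37}{36}\right) 34 = \left(- \frac{1657}{36}\right) 34 = - \frac{28169}{18}$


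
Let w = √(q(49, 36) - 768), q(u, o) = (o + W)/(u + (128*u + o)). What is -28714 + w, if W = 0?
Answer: -28714 + 6*I*√95789395/2119 ≈ -28714.0 + 27.713*I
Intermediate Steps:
q(u, o) = o/(o + 129*u) (q(u, o) = (o + 0)/(u + (128*u + o)) = o/(u + (o + 128*u)) = o/(o + 129*u))
w = 6*I*√95789395/2119 (w = √(36/(36 + 129*49) - 768) = √(36/(36 + 6321) - 768) = √(36/6357 - 768) = √(36*(1/6357) - 768) = √(12/2119 - 768) = √(-1627380/2119) = 6*I*√95789395/2119 ≈ 27.713*I)
-28714 + w = -28714 + 6*I*√95789395/2119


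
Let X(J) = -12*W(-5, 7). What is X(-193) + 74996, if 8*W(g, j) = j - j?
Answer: 74996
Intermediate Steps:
W(g, j) = 0 (W(g, j) = (j - j)/8 = (⅛)*0 = 0)
X(J) = 0 (X(J) = -12*0 = 0)
X(-193) + 74996 = 0 + 74996 = 74996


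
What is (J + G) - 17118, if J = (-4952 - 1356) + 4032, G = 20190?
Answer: 796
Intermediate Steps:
J = -2276 (J = -6308 + 4032 = -2276)
(J + G) - 17118 = (-2276 + 20190) - 17118 = 17914 - 17118 = 796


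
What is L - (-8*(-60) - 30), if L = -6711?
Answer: -7161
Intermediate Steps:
L - (-8*(-60) - 30) = -6711 - (-8*(-60) - 30) = -6711 - (480 - 30) = -6711 - 1*450 = -6711 - 450 = -7161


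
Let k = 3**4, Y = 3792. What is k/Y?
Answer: 27/1264 ≈ 0.021361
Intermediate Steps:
k = 81
k/Y = 81/3792 = 81*(1/3792) = 27/1264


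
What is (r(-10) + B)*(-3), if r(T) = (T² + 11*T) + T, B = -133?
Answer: 459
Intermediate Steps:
r(T) = T² + 12*T
(r(-10) + B)*(-3) = (-10*(12 - 10) - 133)*(-3) = (-10*2 - 133)*(-3) = (-20 - 133)*(-3) = -153*(-3) = 459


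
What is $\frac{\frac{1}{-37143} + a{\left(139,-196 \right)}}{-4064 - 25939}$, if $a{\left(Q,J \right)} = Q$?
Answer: $- \frac{5162876}{1114401429} \approx -0.0046329$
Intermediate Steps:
$\frac{\frac{1}{-37143} + a{\left(139,-196 \right)}}{-4064 - 25939} = \frac{\frac{1}{-37143} + 139}{-4064 - 25939} = \frac{- \frac{1}{37143} + 139}{-30003} = \frac{5162876}{37143} \left(- \frac{1}{30003}\right) = - \frac{5162876}{1114401429}$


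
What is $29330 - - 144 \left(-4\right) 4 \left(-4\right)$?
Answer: $38546$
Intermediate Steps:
$29330 - - 144 \left(-4\right) 4 \left(-4\right) = 29330 - - 144 \left(\left(-16\right) \left(-4\right)\right) = 29330 - \left(-144\right) 64 = 29330 - -9216 = 29330 + 9216 = 38546$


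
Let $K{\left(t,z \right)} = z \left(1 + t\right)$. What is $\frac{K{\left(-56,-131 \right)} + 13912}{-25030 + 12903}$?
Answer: $- \frac{21117}{12127} \approx -1.7413$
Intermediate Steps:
$\frac{K{\left(-56,-131 \right)} + 13912}{-25030 + 12903} = \frac{- 131 \left(1 - 56\right) + 13912}{-25030 + 12903} = \frac{\left(-131\right) \left(-55\right) + 13912}{-12127} = \left(7205 + 13912\right) \left(- \frac{1}{12127}\right) = 21117 \left(- \frac{1}{12127}\right) = - \frac{21117}{12127}$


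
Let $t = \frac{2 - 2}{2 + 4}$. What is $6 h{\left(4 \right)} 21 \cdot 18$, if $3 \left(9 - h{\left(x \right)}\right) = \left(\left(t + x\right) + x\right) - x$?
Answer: $17388$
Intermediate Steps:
$t = 0$ ($t = \frac{0}{6} = 0 \cdot \frac{1}{6} = 0$)
$h{\left(x \right)} = 9 - \frac{x}{3}$ ($h{\left(x \right)} = 9 - \frac{\left(\left(0 + x\right) + x\right) - x}{3} = 9 - \frac{\left(x + x\right) - x}{3} = 9 - \frac{2 x - x}{3} = 9 - \frac{x}{3}$)
$6 h{\left(4 \right)} 21 \cdot 18 = 6 \left(9 - \frac{4}{3}\right) 21 \cdot 18 = 6 \cdot \frac{23}{3} \cdot 21 \cdot 18 = 46 \cdot 21 \cdot 18 = 966 \cdot 18 = 17388$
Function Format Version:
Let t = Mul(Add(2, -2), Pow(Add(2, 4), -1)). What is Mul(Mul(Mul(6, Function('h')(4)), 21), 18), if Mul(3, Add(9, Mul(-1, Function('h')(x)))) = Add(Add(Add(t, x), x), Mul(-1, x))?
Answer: 17388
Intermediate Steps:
t = 0 (t = Mul(0, Pow(6, -1)) = Mul(0, Rational(1, 6)) = 0)
Function('h')(x) = Add(9, Mul(Rational(-1, 3), x)) (Function('h')(x) = Add(9, Mul(Rational(-1, 3), Add(Add(Add(0, x), x), Mul(-1, x)))) = Add(9, Mul(Rational(-1, 3), Add(Add(x, x), Mul(-1, x)))) = Add(9, Mul(Rational(-1, 3), Add(Mul(2, x), Mul(-1, x)))) = Add(9, Mul(Rational(-1, 3), x)))
Mul(Mul(Mul(6, Function('h')(4)), 21), 18) = Mul(Mul(Mul(6, Add(9, Mul(Rational(-1, 3), 4))), 21), 18) = Mul(Mul(Mul(6, Add(9, Rational(-4, 3))), 21), 18) = Mul(Mul(Mul(6, Rational(23, 3)), 21), 18) = Mul(Mul(46, 21), 18) = Mul(966, 18) = 17388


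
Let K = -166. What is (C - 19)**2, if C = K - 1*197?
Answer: 145924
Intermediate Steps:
C = -363 (C = -166 - 1*197 = -166 - 197 = -363)
(C - 19)**2 = (-363 - 19)**2 = (-382)**2 = 145924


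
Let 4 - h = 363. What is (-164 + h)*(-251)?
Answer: 131273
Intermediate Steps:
h = -359 (h = 4 - 1*363 = 4 - 363 = -359)
(-164 + h)*(-251) = (-164 - 359)*(-251) = -523*(-251) = 131273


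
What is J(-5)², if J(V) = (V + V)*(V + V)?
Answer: 10000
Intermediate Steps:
J(V) = 4*V² (J(V) = (2*V)*(2*V) = 4*V²)
J(-5)² = (4*(-5)²)² = (4*25)² = 100² = 10000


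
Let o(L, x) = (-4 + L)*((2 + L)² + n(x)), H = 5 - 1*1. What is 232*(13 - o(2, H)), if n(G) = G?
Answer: 12296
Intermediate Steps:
H = 4 (H = 5 - 1 = 4)
o(L, x) = (-4 + L)*(x + (2 + L)²) (o(L, x) = (-4 + L)*((2 + L)² + x) = (-4 + L)*(x + (2 + L)²))
232*(13 - o(2, H)) = 232*(13 - (-16 + 2³ - 12*2 - 4*4 + 2*4)) = 232*(13 - (-16 + 8 - 24 - 16 + 8)) = 232*(13 - 1*(-40)) = 232*(13 + 40) = 232*53 = 12296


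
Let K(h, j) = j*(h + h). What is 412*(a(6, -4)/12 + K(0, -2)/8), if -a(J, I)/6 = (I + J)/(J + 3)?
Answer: -412/9 ≈ -45.778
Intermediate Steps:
a(J, I) = -6*(I + J)/(3 + J) (a(J, I) = -6*(I + J)/(J + 3) = -6*(I + J)/(3 + J))
K(h, j) = 2*h*j (K(h, j) = j*(2*h) = 2*h*j)
412*(a(6, -4)/12 + K(0, -2)/8) = 412*((6*(-1*(-4) - 1*6)/(3 + 6))/12 + (2*0*(-2))/8) = 412*((6*(4 - 6)/9)*(1/12) + 0*(⅛)) = 412*((6*(⅑)*(-2))*(1/12) + 0) = 412*(-4/3*1/12 + 0) = 412*(-⅑ + 0) = 412*(-⅑) = -412/9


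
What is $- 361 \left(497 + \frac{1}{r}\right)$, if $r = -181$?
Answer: $- \frac{32474116}{181} \approx -1.7942 \cdot 10^{5}$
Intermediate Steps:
$- 361 \left(497 + \frac{1}{r}\right) = - 361 \left(497 + \frac{1}{-181}\right) = - 361 \left(497 - \frac{1}{181}\right) = \left(-361\right) \frac{89956}{181} = - \frac{32474116}{181}$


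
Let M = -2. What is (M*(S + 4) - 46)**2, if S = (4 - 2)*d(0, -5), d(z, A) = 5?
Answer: 5476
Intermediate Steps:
S = 10 (S = (4 - 2)*5 = 2*5 = 10)
(M*(S + 4) - 46)**2 = (-2*(10 + 4) - 46)**2 = (-2*14 - 46)**2 = (-28 - 46)**2 = (-74)**2 = 5476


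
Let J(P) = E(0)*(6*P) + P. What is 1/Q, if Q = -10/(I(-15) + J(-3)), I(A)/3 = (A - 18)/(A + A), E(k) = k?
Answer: -3/100 ≈ -0.030000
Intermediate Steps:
J(P) = P (J(P) = 0*(6*P) + P = 0 + P = P)
I(A) = 3*(-18 + A)/(2*A) (I(A) = 3*((A - 18)/(A + A)) = 3*((-18 + A)/((2*A))) = 3*((-18 + A)*(1/(2*A))) = 3*((-18 + A)/(2*A)) = 3*(-18 + A)/(2*A))
Q = -100/3 (Q = -10/((3/2 - 27/(-15)) - 3) = -10/((3/2 - 27*(-1/15)) - 3) = -10/((3/2 + 9/5) - 3) = -10/(33/10 - 3) = -10/3/10 = -10*10/3 = -100/3 ≈ -33.333)
1/Q = 1/(-100/3) = -3/100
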